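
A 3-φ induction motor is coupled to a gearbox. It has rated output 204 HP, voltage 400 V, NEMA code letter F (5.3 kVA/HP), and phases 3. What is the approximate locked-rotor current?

1560 A

S_LR = 5.3 × 204 = 1081.2 kVA
I_LR = S_LR/(√3·V_L) = 1081200/(1.732×400) = 1560 A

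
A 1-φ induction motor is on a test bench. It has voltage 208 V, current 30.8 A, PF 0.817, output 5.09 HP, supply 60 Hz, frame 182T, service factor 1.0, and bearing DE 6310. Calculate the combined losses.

1.44 kW

P_in = V·I·cosφ = 208×30.8×0.817 = 5234 W
P_out = 5.09×746 = 3797 W
Losses = P_in − P_out = 5234 − 3797 = 1437 W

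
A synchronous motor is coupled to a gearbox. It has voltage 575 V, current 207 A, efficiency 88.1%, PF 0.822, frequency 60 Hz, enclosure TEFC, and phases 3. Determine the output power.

149 kW

P_in = √3·V·I·cosφ = 1.732 × 575 × 207 × 0.822 = 169456 W
P_out = η·P_in = 0.881 × 169456 = 149291 W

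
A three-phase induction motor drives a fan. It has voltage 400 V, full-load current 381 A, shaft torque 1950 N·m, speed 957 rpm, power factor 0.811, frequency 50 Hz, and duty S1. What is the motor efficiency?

91.3 %

ω = 2π × 957/60 = 100.2 rad/s; P_out = τω = 1950 × 100.2 = 195390 W
P_in = √3·V_L·I_L·cosφ = 1.732 × 400 × 381 × 0.811 = 214069 W
η = P_out / P_in = 195390 / 214069 = 0.913 = 91.3%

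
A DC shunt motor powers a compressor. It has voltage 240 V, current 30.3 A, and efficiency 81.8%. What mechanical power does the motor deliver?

5.95 kW

P_in = V·I = 240 × 30.3 = 7272 W
P_out = η·P_in = 0.818 × 7272 = 5948 W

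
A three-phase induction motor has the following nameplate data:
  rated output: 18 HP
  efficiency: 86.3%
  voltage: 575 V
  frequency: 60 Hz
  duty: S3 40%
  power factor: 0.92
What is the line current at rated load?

P_out = 18 × 746 = 13428 W
P_in = P_out / η = 13428 / 0.863 = 15560 W
I_L = P_in / (√3·V_L·cosφ) = 15560 / (1.732 × 575 × 0.92) = 17 A

17 A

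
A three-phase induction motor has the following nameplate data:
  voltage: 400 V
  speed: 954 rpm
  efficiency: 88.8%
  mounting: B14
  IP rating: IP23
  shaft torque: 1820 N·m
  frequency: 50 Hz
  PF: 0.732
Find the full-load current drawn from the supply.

404 A

ω = 2π×954/60 = 99.9 rad/s; P_out = τω = 1820 × 99.9 = 181818 W
P_in = P_out / η = 181818 / 0.888 = 204750 W
I_L = P_in / (√3·V_L·cosφ) = 204750 / (1.732 × 400 × 0.732) = 404 A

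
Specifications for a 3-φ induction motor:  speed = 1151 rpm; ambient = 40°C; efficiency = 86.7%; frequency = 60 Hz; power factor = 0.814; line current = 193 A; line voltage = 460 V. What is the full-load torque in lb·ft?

664 lb·ft

P_in = √3·V·I·cosφ = 1.732 × 460 × 193 × 0.814 = 125166 W
P_out = η·P_in = 0.867 × 125166 = 108519 W
n = 1151 rpm
ω = 2π×1151/60 = 120.5 rad/s
τ = P_out/ω = 108519/120.5 = 900.6 N·m
In lb·ft: 900.6/1.356 = 664 lb·ft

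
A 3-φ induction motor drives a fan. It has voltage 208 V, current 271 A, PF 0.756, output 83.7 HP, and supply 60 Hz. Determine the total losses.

P_in = √3·V·I·cosφ = 1.732×208×271×0.756 = 73808 W
P_out = 83.7×746 = 62440 W
Losses = P_in − P_out = 73808 − 62440 = 11368 W

11.4 kW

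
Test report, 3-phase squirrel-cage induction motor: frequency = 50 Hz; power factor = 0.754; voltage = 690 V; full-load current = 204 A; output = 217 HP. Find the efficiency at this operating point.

88.1 %

P_out = 217 × 746 = 161882 W
P_in = √3·V_L·I_L·cosφ = 1.732 × 690 × 204 × 0.754 = 183822 W
η = P_out / P_in = 161882 / 183822 = 0.881 = 88.1%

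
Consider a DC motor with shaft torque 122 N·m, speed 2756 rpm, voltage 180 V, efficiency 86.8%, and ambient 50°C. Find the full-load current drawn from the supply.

ω = 2π×2756/60 = 288.6 rad/s; P_out = τω = 122 × 288.6 = 35209 W
P_in = P_out / η = 35209 / 0.868 = 40563 W
I = P_in / V = 40563 / 180 = 225 A

225 A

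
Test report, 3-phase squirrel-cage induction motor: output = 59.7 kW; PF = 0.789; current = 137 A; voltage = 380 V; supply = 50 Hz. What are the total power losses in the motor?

11.4 kW

P_in = √3·V·I·cosφ = 1.732×380×137×0.789 = 71142 W
P_out = 59700 W
Losses = P_in − P_out = 71142 − 59700 = 11442 W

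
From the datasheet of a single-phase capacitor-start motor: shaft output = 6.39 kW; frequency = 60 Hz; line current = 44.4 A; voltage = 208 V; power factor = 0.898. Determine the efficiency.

P_out = 6.39 kW = 6390 W
P_in = V·I·cosφ = 208 × 44.4 × 0.898 = 8293 W
η = P_out / P_in = 6390 / 8293 = 0.771 = 77.1%

77.1 %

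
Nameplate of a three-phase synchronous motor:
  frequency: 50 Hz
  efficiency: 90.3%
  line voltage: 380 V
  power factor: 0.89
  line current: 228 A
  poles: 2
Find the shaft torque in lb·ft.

283 lb·ft

P_in = √3·V·I·cosφ = 1.732 × 380 × 228 × 0.89 = 133554 W
P_out = η·P_in = 0.903 × 133554 = 120599 W
n = n_s = 120×50/2 = 3000 rpm (synchronous)
ω = 2π×3000/60 = 314.2 rad/s
τ = P_out/ω = 120599/314.2 = 383.8 N·m
In lb·ft: 383.8/1.356 = 283 lb·ft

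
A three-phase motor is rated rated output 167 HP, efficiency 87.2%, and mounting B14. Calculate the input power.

P_out = 167 × 746 = 124582 W
P_in = P_out/η = 124582/0.872 = 142869 W = 143 kW

143 kW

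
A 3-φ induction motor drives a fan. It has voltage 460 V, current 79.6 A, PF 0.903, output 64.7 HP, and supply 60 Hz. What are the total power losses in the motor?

P_in = √3·V·I·cosφ = 1.732×460×79.6×0.903 = 57267 W
P_out = 64.7×746 = 48266 W
Losses = P_in − P_out = 57267 − 48266 = 9001 W

9000 W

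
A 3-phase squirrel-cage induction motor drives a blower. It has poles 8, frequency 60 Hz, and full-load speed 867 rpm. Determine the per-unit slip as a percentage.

3.67 %

n_s = 120f/p = 120×60/8 = 900 rpm
s = (n_s − n)/n_s = (900 − 867)/900 = 0.0367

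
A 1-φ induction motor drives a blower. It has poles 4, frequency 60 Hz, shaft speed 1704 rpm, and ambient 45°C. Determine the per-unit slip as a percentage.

5.33 %

n_s = 120f/p = 120×60/4 = 1800 rpm
s = (n_s − n)/n_s = (1800 − 1704)/1800 = 0.0533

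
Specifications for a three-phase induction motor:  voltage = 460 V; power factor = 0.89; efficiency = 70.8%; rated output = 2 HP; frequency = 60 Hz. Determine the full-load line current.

P_out = 2 × 746 = 1492 W
P_in = P_out / η = 1492 / 0.708 = 2107 W
I_L = P_in / (√3·V_L·cosφ) = 2107 / (1.732 × 460 × 0.89) = 2.97 A

2.97 A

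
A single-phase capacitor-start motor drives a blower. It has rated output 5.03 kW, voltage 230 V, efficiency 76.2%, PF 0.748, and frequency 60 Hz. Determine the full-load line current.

38.4 A

P_out = 5.03 kW = 5030 W
P_in = P_out / η = 5030 / 0.762 = 6601 W
I = P_in / (V·cosφ) = 6601 / (230 × 0.748) = 38.4 A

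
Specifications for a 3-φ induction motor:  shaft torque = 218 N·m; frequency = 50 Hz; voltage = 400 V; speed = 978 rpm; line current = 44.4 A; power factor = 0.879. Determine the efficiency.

ω = 2π × 978/60 = 102.4 rad/s; P_out = τω = 218 × 102.4 = 22323 W
P_in = √3·V_L·I_L·cosφ = 1.732 × 400 × 44.4 × 0.879 = 27038 W
η = P_out / P_in = 22323 / 27038 = 0.826 = 82.6%

82.6 %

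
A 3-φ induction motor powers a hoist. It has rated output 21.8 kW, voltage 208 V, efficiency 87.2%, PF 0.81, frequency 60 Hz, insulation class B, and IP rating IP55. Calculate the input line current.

85.7 A

P_out = 21.8 kW = 21800 W
P_in = P_out / η = 21800 / 0.872 = 25000 W
I_L = P_in / (√3·V_L·cosφ) = 25000 / (1.732 × 208 × 0.81) = 85.7 A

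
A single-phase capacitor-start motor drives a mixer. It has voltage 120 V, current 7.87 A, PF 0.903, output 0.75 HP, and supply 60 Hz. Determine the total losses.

293 W

P_in = V·I·cosφ = 120×7.87×0.903 = 853 W
P_out = 0.75×746 = 560 W
Losses = P_in − P_out = 853 − 560 = 293 W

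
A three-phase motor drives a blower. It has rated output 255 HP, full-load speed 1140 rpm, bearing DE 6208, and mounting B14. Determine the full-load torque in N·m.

P_out = 255 × 746 = 190230 W
ω = 2π × 1140/60 = 119.4 rad/s
τ = P_out/ω = 190230/119.4 = 1590 N·m

1590 N·m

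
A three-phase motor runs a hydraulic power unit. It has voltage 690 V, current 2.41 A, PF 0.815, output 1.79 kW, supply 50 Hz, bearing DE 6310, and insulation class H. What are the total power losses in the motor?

P_in = √3·V·I·cosφ = 1.732×690×2.41×0.815 = 2347 W
P_out = 1790 W
Losses = P_in − P_out = 2347 − 1790 = 557 W

557 W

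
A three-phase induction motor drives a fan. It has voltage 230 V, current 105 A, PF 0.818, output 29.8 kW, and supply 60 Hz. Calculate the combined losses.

4.42 kW

P_in = √3·V·I·cosφ = 1.732×230×105×0.818 = 34215 W
P_out = 29800 W
Losses = P_in − P_out = 34215 − 29800 = 4415 W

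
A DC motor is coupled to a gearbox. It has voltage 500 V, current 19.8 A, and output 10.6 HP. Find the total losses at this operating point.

1.99 kW

P_in = V·I = 500×19.8 = 9900 W
P_out = 10.6×746 = 7908 W
Losses = P_in − P_out = 9900 − 7908 = 1992 W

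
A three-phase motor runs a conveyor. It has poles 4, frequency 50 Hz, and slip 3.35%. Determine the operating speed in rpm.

n_s = 120f/p = 120×50/4 = 1500 rpm
n = n_s(1 − s) = 1500 × (1 − 0.0335) = 1450 rpm

1450 rpm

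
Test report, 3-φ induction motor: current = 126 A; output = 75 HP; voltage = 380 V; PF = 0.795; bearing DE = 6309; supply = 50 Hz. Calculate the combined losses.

P_in = √3·V·I·cosφ = 1.732×380×126×0.795 = 65928 W
P_out = 75×746 = 55950 W
Losses = P_in − P_out = 65928 − 55950 = 9978 W

9.98 kW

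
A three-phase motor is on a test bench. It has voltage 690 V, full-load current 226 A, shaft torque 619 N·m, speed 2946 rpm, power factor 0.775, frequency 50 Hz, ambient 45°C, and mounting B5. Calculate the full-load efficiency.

ω = 2π × 2946/60 = 308.5 rad/s; P_out = τω = 619 × 308.5 = 190962 W
P_in = √3·V_L·I_L·cosφ = 1.732 × 690 × 226 × 0.775 = 209318 W
η = P_out / P_in = 190962 / 209318 = 0.912 = 91.2%

91.2 %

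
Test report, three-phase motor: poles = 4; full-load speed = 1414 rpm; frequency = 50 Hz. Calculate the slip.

5.7 %

n_s = 120f/p = 120×50/4 = 1500 rpm
s = (n_s − n)/n_s = (1500 − 1414)/1500 = 0.0573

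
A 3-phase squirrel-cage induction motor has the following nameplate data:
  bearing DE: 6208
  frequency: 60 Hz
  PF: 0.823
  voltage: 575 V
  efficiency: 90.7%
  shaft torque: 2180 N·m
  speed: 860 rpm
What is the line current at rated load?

264 A

ω = 2π×860/60 = 90.06 rad/s; P_out = τω = 2180 × 90.06 = 196331 W
P_in = P_out / η = 196331 / 0.907 = 216462 W
I_L = P_in / (√3·V_L·cosφ) = 216462 / (1.732 × 575 × 0.823) = 264 A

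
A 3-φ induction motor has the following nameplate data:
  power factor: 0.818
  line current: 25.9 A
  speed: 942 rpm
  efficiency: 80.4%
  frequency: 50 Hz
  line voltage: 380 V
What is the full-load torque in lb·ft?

83.8 lb·ft

P_in = √3·V·I·cosφ = 1.732 × 380 × 25.9 × 0.818 = 13944 W
P_out = η·P_in = 0.804 × 13944 = 11211 W
n = 942 rpm
ω = 2π×942/60 = 98.65 rad/s
τ = P_out/ω = 11211/98.65 = 113.6 N·m
In lb·ft: 113.6/1.356 = 83.8 lb·ft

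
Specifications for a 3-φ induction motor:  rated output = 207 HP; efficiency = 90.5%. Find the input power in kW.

171 kW

P_out = 207 × 746 = 154422 W
P_in = P_out/η = 154422/0.905 = 170632 W = 171 kW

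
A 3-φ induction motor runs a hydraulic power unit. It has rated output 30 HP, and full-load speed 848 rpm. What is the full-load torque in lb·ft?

P_out = 30 × 746 = 22380 W
ω = 2π × 848/60 = 88.8 rad/s
τ = P_out/ω = 22380/88.8 = 252 N·m
In lb·ft: 252/1.356 = 186 lb·ft

186 lb·ft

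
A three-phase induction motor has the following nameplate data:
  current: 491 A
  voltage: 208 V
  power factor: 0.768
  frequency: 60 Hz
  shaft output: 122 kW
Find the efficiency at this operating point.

89.8 %

P_out = 122 kW = 122000 W
P_in = √3·V_L·I_L·cosφ = 1.732 × 208 × 491 × 0.768 = 135848 W
η = P_out / P_in = 122000 / 135848 = 0.898 = 89.8%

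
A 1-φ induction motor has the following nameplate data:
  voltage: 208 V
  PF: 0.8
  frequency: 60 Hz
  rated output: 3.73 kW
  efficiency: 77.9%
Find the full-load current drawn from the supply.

P_out = 3.73 kW = 3730 W
P_in = P_out / η = 3730 / 0.779 = 4788 W
I = P_in / (V·cosφ) = 4788 / (208 × 0.8) = 28.8 A

28.8 A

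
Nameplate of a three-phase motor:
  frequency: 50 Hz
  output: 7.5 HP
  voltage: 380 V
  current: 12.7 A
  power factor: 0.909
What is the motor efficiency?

P_out = 7.5 × 746 = 5595 W
P_in = √3·V_L·I_L·cosφ = 1.732 × 380 × 12.7 × 0.909 = 7598 W
η = P_out / P_in = 5595 / 7598 = 0.736 = 73.6%

73.6 %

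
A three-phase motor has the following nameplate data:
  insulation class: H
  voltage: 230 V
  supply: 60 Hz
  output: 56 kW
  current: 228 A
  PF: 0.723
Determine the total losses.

9.67 kW

P_in = √3·V·I·cosφ = 1.732×230×228×0.723 = 65667 W
P_out = 56000 W
Losses = P_in − P_out = 65667 − 56000 = 9667 W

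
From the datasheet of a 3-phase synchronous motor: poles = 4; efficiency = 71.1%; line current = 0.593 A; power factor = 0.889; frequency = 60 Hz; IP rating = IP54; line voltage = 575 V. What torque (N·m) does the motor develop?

P_in = √3·V·I·cosφ = 1.732 × 575 × 0.593 × 0.889 = 525 W
P_out = η·P_in = 0.711 × 525 = 373 W
n = n_s = 120×60/4 = 1800 rpm (synchronous)
ω = 2π×1800/60 = 188.5 rad/s
τ = P_out/ω = 373/188.5 = 1.98 N·m

1.98 N·m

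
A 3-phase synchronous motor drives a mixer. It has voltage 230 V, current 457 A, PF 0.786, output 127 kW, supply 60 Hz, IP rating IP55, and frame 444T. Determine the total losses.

16.1 kW

P_in = √3·V·I·cosφ = 1.732×230×457×0.786 = 143092 W
P_out = 127000 W
Losses = P_in − P_out = 143092 − 127000 = 16092 W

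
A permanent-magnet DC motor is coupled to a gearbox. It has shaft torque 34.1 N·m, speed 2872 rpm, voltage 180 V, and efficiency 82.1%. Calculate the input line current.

69.4 A

ω = 2π×2872/60 = 300.8 rad/s; P_out = τω = 34.1 × 300.8 = 10257 W
P_in = P_out / η = 10257 / 0.821 = 12493 W
I = P_in / V = 12493 / 180 = 69.4 A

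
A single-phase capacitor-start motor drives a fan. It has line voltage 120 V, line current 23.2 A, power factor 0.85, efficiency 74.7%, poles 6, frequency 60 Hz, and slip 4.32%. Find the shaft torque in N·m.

14.7 N·m

P_in = V·I·cosφ = 120 × 23.2 × 0.85 = 2366 W
P_out = η·P_in = 0.747 × 2366 = 1767 W
n_s = 120×60/6 = 1200 rpm; n = 1200×(1−0.0432) = 1148 rpm
ω = 2π×1148/60 = 120.2 rad/s
τ = P_out/ω = 1767/120.2 = 14.7 N·m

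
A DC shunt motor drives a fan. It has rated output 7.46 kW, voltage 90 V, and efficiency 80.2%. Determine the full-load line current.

P_out = 7.46 kW = 7460 W
P_in = P_out / η = 7460 / 0.802 = 9302 W
I = P_in / V = 9302 / 90 = 103 A

103 A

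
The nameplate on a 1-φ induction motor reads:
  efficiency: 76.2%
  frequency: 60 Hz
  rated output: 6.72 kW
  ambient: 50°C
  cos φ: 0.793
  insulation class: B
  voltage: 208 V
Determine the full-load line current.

53.5 A

P_out = 6.72 kW = 6720 W
P_in = P_out / η = 6720 / 0.762 = 8819 W
I = P_in / (V·cosφ) = 8819 / (208 × 0.793) = 53.5 A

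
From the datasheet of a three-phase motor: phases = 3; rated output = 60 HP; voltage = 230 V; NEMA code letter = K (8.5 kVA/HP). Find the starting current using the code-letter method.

S_LR = 8.5 × 60 = 510 kVA
I_LR = S_LR/(√3·V_L) = 510000/(1.732×230) = 1280 A

1280 A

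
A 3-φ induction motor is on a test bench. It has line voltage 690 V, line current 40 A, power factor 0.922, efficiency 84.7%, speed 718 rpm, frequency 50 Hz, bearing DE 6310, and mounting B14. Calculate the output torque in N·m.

497 N·m

P_in = √3·V·I·cosφ = 1.732 × 690 × 40 × 0.922 = 44075 W
P_out = η·P_in = 0.847 × 44075 = 37332 W
n = 718 rpm
ω = 2π×718/60 = 75.19 rad/s
τ = P_out/ω = 37332/75.19 = 497 N·m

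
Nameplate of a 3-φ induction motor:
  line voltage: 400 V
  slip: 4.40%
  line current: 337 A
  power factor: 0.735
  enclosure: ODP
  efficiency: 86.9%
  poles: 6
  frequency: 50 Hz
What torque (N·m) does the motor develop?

1490 N·m

P_in = √3·V·I·cosφ = 1.732 × 400 × 337 × 0.735 = 171603 W
P_out = η·P_in = 0.869 × 171603 = 149123 W
n_s = 120×50/6 = 1000 rpm; n = 1000×(1−0.044) = 956 rpm
ω = 2π×956/60 = 100.1 rad/s
τ = P_out/ω = 149123/100.1 = 1490 N·m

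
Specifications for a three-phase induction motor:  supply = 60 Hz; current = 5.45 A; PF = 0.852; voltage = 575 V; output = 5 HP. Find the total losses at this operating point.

894 W

P_in = √3·V·I·cosφ = 1.732×575×5.45×0.852 = 4624 W
P_out = 5×746 = 3730 W
Losses = P_in − P_out = 4624 − 3730 = 894 W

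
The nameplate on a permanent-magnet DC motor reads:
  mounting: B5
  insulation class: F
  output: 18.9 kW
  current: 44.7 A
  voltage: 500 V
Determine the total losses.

P_in = V·I = 500×44.7 = 22350 W
P_out = 18900 W
Losses = P_in − P_out = 22350 − 18900 = 3450 W

3.45 kW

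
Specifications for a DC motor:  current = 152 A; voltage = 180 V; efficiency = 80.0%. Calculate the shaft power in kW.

21.9 kW

P_in = V·I = 180 × 152 = 27360 W
P_out = η·P_in = 0.8 × 27360 = 21888 W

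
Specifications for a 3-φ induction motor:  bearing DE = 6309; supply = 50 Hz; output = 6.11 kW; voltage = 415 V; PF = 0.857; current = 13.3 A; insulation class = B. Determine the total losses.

P_in = √3·V·I·cosφ = 1.732×415×13.3×0.857 = 8193 W
P_out = 6110 W
Losses = P_in − P_out = 8193 − 6110 = 2083 W

2080 W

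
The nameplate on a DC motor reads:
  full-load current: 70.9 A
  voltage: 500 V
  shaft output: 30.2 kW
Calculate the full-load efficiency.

P_out = 30.2 kW = 30200 W
P_in = V·I = 500 × 70.9 = 35450 W
η = P_out / P_in = 30200 / 35450 = 0.852 = 85.2%

85.2 %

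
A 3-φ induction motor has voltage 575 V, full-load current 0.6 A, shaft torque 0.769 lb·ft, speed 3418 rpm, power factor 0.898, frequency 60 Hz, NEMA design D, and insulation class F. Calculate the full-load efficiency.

69.5 %

τ = 0.769 lb·ft × 1.356 = 1.043 N·m
ω = 2π × 3418/60 = 357.9 rad/s; P_out = τω = 1.043 × 357.9 = 373 W
P_in = √3·V_L·I_L·cosφ = 1.732 × 575 × 0.6 × 0.898 = 537 W
η = P_out / P_in = 373 / 537 = 0.695 = 69.5%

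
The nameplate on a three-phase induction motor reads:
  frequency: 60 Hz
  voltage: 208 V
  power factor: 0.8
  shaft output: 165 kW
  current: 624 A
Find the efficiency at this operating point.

P_out = 165 kW = 165000 W
P_in = √3·V_L·I_L·cosφ = 1.732 × 208 × 624 × 0.8 = 179840 W
η = P_out / P_in = 165000 / 179840 = 0.917 = 91.7%

91.7 %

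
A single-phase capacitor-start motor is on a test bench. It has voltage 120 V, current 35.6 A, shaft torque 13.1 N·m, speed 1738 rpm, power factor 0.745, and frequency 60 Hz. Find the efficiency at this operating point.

74.9 %

ω = 2π × 1738/60 = 182 rad/s; P_out = τω = 13.1 × 182 = 2384 W
P_in = V·I·cosφ = 120 × 35.6 × 0.745 = 3183 W
η = P_out / P_in = 2384 / 3183 = 0.749 = 74.9%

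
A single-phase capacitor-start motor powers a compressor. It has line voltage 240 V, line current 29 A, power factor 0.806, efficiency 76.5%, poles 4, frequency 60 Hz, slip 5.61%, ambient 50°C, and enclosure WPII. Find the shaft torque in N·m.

24.1 N·m

P_in = V·I·cosφ = 240 × 29 × 0.806 = 5610 W
P_out = η·P_in = 0.765 × 5610 = 4292 W
n_s = 120×60/4 = 1800 rpm; n = 1800×(1−0.0561) = 1699 rpm
ω = 2π×1699/60 = 177.9 rad/s
τ = P_out/ω = 4292/177.9 = 24.1 N·m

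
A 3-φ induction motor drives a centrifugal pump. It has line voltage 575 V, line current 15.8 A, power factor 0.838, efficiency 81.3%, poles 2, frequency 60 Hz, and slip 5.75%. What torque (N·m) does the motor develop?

P_in = √3·V·I·cosφ = 1.732 × 575 × 15.8 × 0.838 = 13186 W
P_out = η·P_in = 0.813 × 13186 = 10720 W
n_s = 120×60/2 = 3600 rpm; n = 3600×(1−0.0575) = 3393 rpm
ω = 2π×3393/60 = 355.3 rad/s
τ = P_out/ω = 10720/355.3 = 30.2 N·m

30.2 N·m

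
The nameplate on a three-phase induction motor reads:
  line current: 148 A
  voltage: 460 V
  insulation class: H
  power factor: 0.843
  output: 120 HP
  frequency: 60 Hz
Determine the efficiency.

P_out = 120 × 746 = 89520 W
P_in = √3·V_L·I_L·cosφ = 1.732 × 460 × 148 × 0.843 = 99402 W
η = P_out / P_in = 89520 / 99402 = 0.901 = 90.1%

90.1 %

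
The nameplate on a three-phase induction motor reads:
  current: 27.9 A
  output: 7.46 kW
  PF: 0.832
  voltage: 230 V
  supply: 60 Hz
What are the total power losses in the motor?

1790 W

P_in = √3·V·I·cosφ = 1.732×230×27.9×0.832 = 9247 W
P_out = 7460 W
Losses = P_in − P_out = 9247 − 7460 = 1787 W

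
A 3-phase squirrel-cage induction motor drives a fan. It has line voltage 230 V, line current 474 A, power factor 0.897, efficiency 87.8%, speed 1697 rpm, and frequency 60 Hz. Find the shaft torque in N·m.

P_in = √3·V·I·cosφ = 1.732 × 230 × 474 × 0.897 = 169374 W
P_out = η·P_in = 0.878 × 169374 = 148710 W
n = 1697 rpm
ω = 2π×1697/60 = 177.7 rad/s
τ = P_out/ω = 148710/177.7 = 837 N·m

837 N·m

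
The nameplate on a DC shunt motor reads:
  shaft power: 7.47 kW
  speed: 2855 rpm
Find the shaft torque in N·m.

25 N·m

ω = 2π × 2855/60 = 299 rad/s
τ = P/ω = 7470/299 = 25 N·m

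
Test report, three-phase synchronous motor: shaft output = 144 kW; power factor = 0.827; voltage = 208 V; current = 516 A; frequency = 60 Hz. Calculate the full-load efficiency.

P_out = 144 kW = 144000 W
P_in = √3·V_L·I_L·cosφ = 1.732 × 208 × 516 × 0.827 = 153733 W
η = P_out / P_in = 144000 / 153733 = 0.937 = 93.7%

93.7 %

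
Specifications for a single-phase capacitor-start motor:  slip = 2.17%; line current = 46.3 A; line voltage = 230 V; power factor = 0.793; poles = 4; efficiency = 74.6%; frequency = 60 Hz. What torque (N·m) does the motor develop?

P_in = V·I·cosφ = 230 × 46.3 × 0.793 = 8445 W
P_out = η·P_in = 0.746 × 8445 = 6300 W
n_s = 120×60/4 = 1800 rpm; n = 1800×(1−0.0217) = 1761 rpm
ω = 2π×1761/60 = 184.4 rad/s
τ = P_out/ω = 6300/184.4 = 34.2 N·m

34.2 N·m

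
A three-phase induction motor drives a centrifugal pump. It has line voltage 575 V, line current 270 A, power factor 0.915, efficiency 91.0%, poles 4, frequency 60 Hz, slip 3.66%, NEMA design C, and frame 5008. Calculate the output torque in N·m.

1230 N·m

P_in = √3·V·I·cosφ = 1.732 × 575 × 270 × 0.915 = 246037 W
P_out = η·P_in = 0.91 × 246037 = 223894 W
n_s = 120×60/4 = 1800 rpm; n = 1800×(1−0.0366) = 1734 rpm
ω = 2π×1734/60 = 181.6 rad/s
τ = P_out/ω = 223894/181.6 = 1230 N·m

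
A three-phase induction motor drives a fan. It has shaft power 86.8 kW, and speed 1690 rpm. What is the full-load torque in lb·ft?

362 lb·ft

ω = 2π × 1690/60 = 177 rad/s
τ = P/ω = 86800/177 = 490.4 N·m
In lb·ft: 490.4/1.356 = 362 lb·ft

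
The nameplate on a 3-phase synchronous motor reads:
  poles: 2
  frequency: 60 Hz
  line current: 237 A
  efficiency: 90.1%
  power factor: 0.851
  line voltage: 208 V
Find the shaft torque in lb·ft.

128 lb·ft

P_in = √3·V·I·cosφ = 1.732 × 208 × 237 × 0.851 = 72659 W
P_out = η·P_in = 0.901 × 72659 = 65466 W
n = n_s = 120×60/2 = 3600 rpm (synchronous)
ω = 2π×3600/60 = 377 rad/s
τ = P_out/ω = 65466/377 = 173.6 N·m
In lb·ft: 173.6/1.356 = 128 lb·ft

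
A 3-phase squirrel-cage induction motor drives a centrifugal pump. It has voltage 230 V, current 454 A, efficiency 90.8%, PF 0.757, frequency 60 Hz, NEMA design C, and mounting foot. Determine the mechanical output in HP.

167 HP

P_in = √3·V·I·cosφ = 1.732 × 230 × 454 × 0.757 = 136908 W
P_out = η·P_in = 0.908 × 136908 = 124312 W
= 124312/746 = 167 HP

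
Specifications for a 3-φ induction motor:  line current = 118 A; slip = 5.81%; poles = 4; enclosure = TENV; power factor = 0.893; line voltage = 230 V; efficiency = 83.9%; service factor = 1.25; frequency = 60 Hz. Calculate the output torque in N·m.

P_in = √3·V·I·cosφ = 1.732 × 230 × 118 × 0.893 = 41977 W
P_out = η·P_in = 0.839 × 41977 = 35219 W
n_s = 120×60/4 = 1800 rpm; n = 1800×(1−0.0581) = 1695 rpm
ω = 2π×1695/60 = 177.5 rad/s
τ = P_out/ω = 35219/177.5 = 198 N·m

198 N·m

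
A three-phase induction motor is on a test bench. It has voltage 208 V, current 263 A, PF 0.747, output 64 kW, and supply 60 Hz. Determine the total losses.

P_in = √3·V·I·cosφ = 1.732×208×263×0.747 = 70776 W
P_out = 64000 W
Losses = P_in − P_out = 70776 − 64000 = 6776 W

6780 W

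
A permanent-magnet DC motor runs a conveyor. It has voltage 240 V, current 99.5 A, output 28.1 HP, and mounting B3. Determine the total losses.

P_in = V·I = 240×99.5 = 23880 W
P_out = 28.1×746 = 20963 W
Losses = P_in − P_out = 23880 − 20963 = 2917 W

2920 W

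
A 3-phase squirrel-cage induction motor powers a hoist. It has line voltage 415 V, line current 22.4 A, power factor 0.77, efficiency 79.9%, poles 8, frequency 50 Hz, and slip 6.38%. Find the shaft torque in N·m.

P_in = √3·V·I·cosφ = 1.732 × 415 × 22.4 × 0.77 = 12398 W
P_out = η·P_in = 0.799 × 12398 = 9906 W
n_s = 120×50/8 = 750 rpm; n = 750×(1−0.0638) = 702 rpm
ω = 2π×702/60 = 73.51 rad/s
τ = P_out/ω = 9906/73.51 = 135 N·m

135 N·m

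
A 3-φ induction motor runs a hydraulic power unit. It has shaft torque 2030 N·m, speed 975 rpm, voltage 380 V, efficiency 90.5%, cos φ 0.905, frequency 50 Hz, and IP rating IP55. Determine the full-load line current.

ω = 2π×975/60 = 102.1 rad/s; P_out = τω = 2030 × 102.1 = 207263 W
P_in = P_out / η = 207263 / 0.905 = 229020 W
I_L = P_in / (√3·V_L·cosφ) = 229020 / (1.732 × 380 × 0.905) = 384 A

384 A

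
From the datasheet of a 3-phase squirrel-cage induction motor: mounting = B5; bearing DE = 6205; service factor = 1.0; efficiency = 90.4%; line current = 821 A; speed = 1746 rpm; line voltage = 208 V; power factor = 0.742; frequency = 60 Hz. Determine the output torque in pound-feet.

P_in = √3·V·I·cosφ = 1.732 × 208 × 821 × 0.742 = 219461 W
P_out = η·P_in = 0.904 × 219461 = 198393 W
n = 1746 rpm
ω = 2π×1746/60 = 182.8 rad/s
τ = P_out/ω = 198393/182.8 = 1085 N·m
In lb·ft: 1085/1.356 = 800 lb·ft

800 lb·ft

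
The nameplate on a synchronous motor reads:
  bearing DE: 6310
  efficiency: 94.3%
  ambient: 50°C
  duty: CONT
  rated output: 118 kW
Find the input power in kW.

P_out = 118000 W
P_in = P_out/η = 118000/0.943 = 125133 W = 125 kW

125 kW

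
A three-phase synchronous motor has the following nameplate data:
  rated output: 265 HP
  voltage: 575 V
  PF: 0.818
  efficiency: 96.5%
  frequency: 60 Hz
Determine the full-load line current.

251 A

P_out = 265 × 746 = 197690 W
P_in = P_out / η = 197690 / 0.965 = 204860 W
I_L = P_in / (√3·V_L·cosφ) = 204860 / (1.732 × 575 × 0.818) = 251 A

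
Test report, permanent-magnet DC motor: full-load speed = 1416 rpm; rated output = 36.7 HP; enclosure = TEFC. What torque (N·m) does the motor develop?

P_out = 36.7 × 746 = 27378 W
ω = 2π × 1416/60 = 148.3 rad/s
τ = P_out/ω = 27378/148.3 = 185 N·m

185 N·m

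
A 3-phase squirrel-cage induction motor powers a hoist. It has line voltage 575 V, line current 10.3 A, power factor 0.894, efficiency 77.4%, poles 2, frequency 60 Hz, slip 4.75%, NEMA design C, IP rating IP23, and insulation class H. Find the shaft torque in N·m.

P_in = √3·V·I·cosφ = 1.732 × 575 × 10.3 × 0.894 = 9170 W
P_out = η·P_in = 0.774 × 9170 = 7098 W
n_s = 120×60/2 = 3600 rpm; n = 3600×(1−0.0475) = 3429 rpm
ω = 2π×3429/60 = 359.1 rad/s
τ = P_out/ω = 7098/359.1 = 19.8 N·m

19.8 N·m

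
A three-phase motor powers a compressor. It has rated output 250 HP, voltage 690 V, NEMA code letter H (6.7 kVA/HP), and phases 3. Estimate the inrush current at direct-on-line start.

1400 A

S_LR = 6.7 × 250 = 1675 kVA
I_LR = S_LR/(√3·V_L) = 1675000/(1.732×690) = 1400 A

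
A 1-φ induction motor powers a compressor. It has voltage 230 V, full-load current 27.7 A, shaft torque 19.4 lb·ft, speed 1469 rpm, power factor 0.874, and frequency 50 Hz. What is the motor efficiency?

τ = 19.4 lb·ft × 1.356 = 26.31 N·m
ω = 2π × 1469/60 = 153.8 rad/s; P_out = τω = 26.31 × 153.8 = 4046 W
P_in = V·I·cosφ = 230 × 27.7 × 0.874 = 5568 W
η = P_out / P_in = 4046 / 5568 = 0.727 = 72.7%

72.7 %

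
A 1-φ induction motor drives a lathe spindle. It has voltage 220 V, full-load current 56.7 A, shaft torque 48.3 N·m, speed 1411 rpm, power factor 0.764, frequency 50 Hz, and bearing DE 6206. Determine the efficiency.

74.9 %

ω = 2π × 1411/60 = 147.8 rad/s; P_out = τω = 48.3 × 147.8 = 7139 W
P_in = V·I·cosφ = 220 × 56.7 × 0.764 = 9530 W
η = P_out / P_in = 7139 / 9530 = 0.749 = 74.9%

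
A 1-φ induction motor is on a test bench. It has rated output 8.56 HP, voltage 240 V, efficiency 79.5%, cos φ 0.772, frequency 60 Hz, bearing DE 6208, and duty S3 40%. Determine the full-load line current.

P_out = 8.56 × 746 = 6386 W
P_in = P_out / η = 6386 / 0.795 = 8033 W
I = P_in / (V·cosφ) = 8033 / (240 × 0.772) = 43.4 A

43.4 A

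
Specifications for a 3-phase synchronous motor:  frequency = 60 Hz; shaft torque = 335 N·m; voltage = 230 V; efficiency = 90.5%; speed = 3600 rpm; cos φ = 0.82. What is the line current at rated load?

ω = 2π×3600/60 = 377 rad/s; P_out = τω = 335 × 377 = 126295 W
P_in = P_out / η = 126295 / 0.905 = 139552 W
I_L = P_in / (√3·V_L·cosφ) = 139552 / (1.732 × 230 × 0.82) = 427 A

427 A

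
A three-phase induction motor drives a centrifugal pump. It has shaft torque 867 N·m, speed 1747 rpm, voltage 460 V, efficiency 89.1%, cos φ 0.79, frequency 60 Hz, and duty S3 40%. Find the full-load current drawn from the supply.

283 A

ω = 2π×1747/60 = 182.9 rad/s; P_out = τω = 867 × 182.9 = 158574 W
P_in = P_out / η = 158574 / 0.891 = 177973 W
I_L = P_in / (√3·V_L·cosφ) = 177973 / (1.732 × 460 × 0.79) = 283 A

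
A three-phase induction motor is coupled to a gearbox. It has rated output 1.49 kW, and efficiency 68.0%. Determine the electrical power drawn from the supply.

2.19 kW

P_out = 1490 W
P_in = P_out/η = 1490/0.68 = 2191 W = 2.19 kW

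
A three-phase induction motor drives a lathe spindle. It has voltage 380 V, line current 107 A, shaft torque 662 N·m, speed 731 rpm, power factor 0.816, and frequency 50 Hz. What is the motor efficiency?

88.2 %

ω = 2π × 731/60 = 76.55 rad/s; P_out = τω = 662 × 76.55 = 50676 W
P_in = √3·V_L·I_L·cosφ = 1.732 × 380 × 107 × 0.816 = 57465 W
η = P_out / P_in = 50676 / 57465 = 0.882 = 88.2%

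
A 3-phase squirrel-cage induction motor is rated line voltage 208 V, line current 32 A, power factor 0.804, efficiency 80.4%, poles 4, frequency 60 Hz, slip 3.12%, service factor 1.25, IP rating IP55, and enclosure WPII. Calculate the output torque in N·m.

P_in = √3·V·I·cosφ = 1.732 × 208 × 32 × 0.804 = 9269 W
P_out = η·P_in = 0.804 × 9269 = 7452 W
n_s = 120×60/4 = 1800 rpm; n = 1800×(1−0.0312) = 1744 rpm
ω = 2π×1744/60 = 182.6 rad/s
τ = P_out/ω = 7452/182.6 = 40.8 N·m

40.8 N·m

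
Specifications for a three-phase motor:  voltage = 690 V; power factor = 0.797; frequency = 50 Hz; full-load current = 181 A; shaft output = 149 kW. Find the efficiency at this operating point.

86.4 %

P_out = 149 kW = 149000 W
P_in = √3·V_L·I_L·cosφ = 1.732 × 690 × 181 × 0.797 = 172399 W
η = P_out / P_in = 149000 / 172399 = 0.864 = 86.4%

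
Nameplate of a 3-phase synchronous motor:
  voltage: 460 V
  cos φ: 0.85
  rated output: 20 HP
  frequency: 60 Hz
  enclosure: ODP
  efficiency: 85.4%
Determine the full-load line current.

25.8 A

P_out = 20 × 746 = 14920 W
P_in = P_out / η = 14920 / 0.854 = 17471 W
I_L = P_in / (√3·V_L·cosφ) = 17471 / (1.732 × 460 × 0.85) = 25.8 A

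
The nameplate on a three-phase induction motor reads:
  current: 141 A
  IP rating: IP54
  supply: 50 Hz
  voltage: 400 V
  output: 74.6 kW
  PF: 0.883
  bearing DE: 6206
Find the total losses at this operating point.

P_in = √3·V·I·cosφ = 1.732×400×141×0.883 = 86256 W
P_out = 74600 W
Losses = P_in − P_out = 86256 − 74600 = 11656 W

11.7 kW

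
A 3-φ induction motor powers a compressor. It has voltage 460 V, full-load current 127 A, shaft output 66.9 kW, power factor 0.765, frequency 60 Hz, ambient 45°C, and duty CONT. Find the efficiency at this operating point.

86.4 %

P_out = 66.9 kW = 66900 W
P_in = √3·V_L·I_L·cosφ = 1.732 × 460 × 127 × 0.765 = 77405 W
η = P_out / P_in = 66900 / 77405 = 0.864 = 86.4%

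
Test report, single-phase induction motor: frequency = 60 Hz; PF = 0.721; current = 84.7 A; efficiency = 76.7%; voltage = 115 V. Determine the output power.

P_in = V·I·cosφ = 115 × 84.7 × 0.721 = 7023 W
P_out = η·P_in = 0.767 × 7023 = 5387 W

5.39 kW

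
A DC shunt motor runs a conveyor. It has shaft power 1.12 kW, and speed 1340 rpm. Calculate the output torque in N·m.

ω = 2π × 1340/60 = 140.3 rad/s
τ = P/ω = 1120/140.3 = 7.98 N·m

7.98 N·m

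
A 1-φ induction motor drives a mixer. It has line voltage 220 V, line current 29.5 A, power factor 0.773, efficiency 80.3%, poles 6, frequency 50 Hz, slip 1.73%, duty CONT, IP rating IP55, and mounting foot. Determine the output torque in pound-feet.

P_in = V·I·cosφ = 220 × 29.5 × 0.773 = 5017 W
P_out = η·P_in = 0.803 × 5017 = 4029 W
n_s = 120×50/6 = 1000 rpm; n = 1000×(1−0.0173) = 983 rpm
ω = 2π×983/60 = 102.9 rad/s
τ = P_out/ω = 4029/102.9 = 39.15 N·m
In lb·ft: 39.15/1.356 = 28.9 lb·ft

28.9 lb·ft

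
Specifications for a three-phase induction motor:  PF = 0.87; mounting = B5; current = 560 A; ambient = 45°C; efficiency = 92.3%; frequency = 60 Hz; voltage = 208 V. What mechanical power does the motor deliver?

162 kW

P_in = √3·V·I·cosφ = 1.732 × 208 × 560 × 0.87 = 175517 W
P_out = η·P_in = 0.923 × 175517 = 162002 W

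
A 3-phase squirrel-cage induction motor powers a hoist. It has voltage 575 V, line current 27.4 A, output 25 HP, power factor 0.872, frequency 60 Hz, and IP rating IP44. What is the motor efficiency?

78.4 %

P_out = 25 × 746 = 18650 W
P_in = √3·V_L·I_L·cosφ = 1.732 × 575 × 27.4 × 0.872 = 23795 W
η = P_out / P_in = 18650 / 23795 = 0.784 = 78.4%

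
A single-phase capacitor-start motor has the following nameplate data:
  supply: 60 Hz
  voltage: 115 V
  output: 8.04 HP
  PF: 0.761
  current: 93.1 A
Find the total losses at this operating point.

2150 W

P_in = V·I·cosφ = 115×93.1×0.761 = 8148 W
P_out = 8.04×746 = 5998 W
Losses = P_in − P_out = 8148 − 5998 = 2150 W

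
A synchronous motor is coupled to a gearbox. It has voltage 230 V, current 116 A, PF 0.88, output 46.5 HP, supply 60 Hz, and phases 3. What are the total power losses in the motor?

P_in = √3·V·I·cosφ = 1.732×230×116×0.88 = 40665 W
P_out = 46.5×746 = 34689 W
Losses = P_in − P_out = 40665 − 34689 = 5976 W

5980 W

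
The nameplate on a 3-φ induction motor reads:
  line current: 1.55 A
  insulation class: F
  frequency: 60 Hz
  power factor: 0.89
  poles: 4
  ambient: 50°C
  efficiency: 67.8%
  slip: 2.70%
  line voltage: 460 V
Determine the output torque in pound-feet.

3 lb·ft

P_in = √3·V·I·cosφ = 1.732 × 460 × 1.55 × 0.89 = 1099 W
P_out = η·P_in = 0.678 × 1099 = 745 W
n_s = 120×60/4 = 1800 rpm; n = 1800×(1−0.027) = 1751 rpm
ω = 2π×1751/60 = 183.4 rad/s
τ = P_out/ω = 745/183.4 = 4.062 N·m
In lb·ft: 4.062/1.356 = 3 lb·ft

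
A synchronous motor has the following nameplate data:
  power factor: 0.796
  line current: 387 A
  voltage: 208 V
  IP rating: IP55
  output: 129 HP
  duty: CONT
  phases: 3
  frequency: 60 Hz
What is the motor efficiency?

P_out = 129 × 746 = 96234 W
P_in = √3·V_L·I_L·cosφ = 1.732 × 208 × 387 × 0.796 = 110978 W
η = P_out / P_in = 96234 / 110978 = 0.867 = 86.7%

86.7 %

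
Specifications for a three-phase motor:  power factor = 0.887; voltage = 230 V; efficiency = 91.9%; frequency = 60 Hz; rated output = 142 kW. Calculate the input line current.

437 A

P_out = 142 kW = 142000 W
P_in = P_out / η = 142000 / 0.919 = 154516 W
I_L = P_in / (√3·V_L·cosφ) = 154516 / (1.732 × 230 × 0.887) = 437 A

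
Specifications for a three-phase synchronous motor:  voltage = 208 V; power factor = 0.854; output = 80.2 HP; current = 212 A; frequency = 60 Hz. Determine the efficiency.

P_out = 80.2 × 746 = 59829 W
P_in = √3·V_L·I_L·cosφ = 1.732 × 208 × 212 × 0.854 = 65224 W
η = P_out / P_in = 59829 / 65224 = 0.917 = 91.7%

91.7 %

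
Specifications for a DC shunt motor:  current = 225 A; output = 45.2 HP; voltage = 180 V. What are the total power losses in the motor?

P_in = V·I = 180×225 = 40500 W
P_out = 45.2×746 = 33719 W
Losses = P_in − P_out = 40500 − 33719 = 6781 W

6.78 kW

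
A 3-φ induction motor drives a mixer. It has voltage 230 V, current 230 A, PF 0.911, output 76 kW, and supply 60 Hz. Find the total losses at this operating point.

P_in = √3·V·I·cosφ = 1.732×230×230×0.911 = 83468 W
P_out = 76000 W
Losses = P_in − P_out = 83468 − 76000 = 7468 W

7.47 kW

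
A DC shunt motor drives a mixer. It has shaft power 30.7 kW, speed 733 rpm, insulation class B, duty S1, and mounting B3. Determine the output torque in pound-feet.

295 lb·ft

ω = 2π × 733/60 = 76.76 rad/s
τ = P/ω = 30700/76.76 = 399.9 N·m
In lb·ft: 399.9/1.356 = 295 lb·ft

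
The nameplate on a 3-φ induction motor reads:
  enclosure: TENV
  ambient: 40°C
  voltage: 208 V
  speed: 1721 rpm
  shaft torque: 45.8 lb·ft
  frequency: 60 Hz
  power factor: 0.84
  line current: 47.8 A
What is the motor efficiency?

77.4 %

τ = 45.8 lb·ft × 1.356 = 62.1 N·m
ω = 2π × 1721/60 = 180.2 rad/s; P_out = τω = 62.1 × 180.2 = 11190 W
P_in = √3·V_L·I_L·cosφ = 1.732 × 208 × 47.8 × 0.84 = 14465 W
η = P_out / P_in = 11190 / 14465 = 0.774 = 77.4%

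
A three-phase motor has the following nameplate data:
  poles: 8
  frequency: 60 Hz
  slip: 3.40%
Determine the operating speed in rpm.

n_s = 120f/p = 120×60/8 = 900 rpm
n = n_s(1 − s) = 900 × (1 − 0.034) = 869 rpm

869 rpm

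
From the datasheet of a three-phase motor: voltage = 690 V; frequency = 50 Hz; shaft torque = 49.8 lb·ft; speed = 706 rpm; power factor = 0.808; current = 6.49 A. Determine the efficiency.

79.7 %

τ = 49.8 lb·ft × 1.356 = 67.53 N·m
ω = 2π × 706/60 = 73.93 rad/s; P_out = τω = 67.53 × 73.93 = 4992 W
P_in = √3·V_L·I_L·cosφ = 1.732 × 690 × 6.49 × 0.808 = 6267 W
η = P_out / P_in = 4992 / 6267 = 0.797 = 79.7%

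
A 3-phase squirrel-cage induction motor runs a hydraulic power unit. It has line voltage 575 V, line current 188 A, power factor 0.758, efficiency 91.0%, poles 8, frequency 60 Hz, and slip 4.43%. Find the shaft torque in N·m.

P_in = √3·V·I·cosφ = 1.732 × 575 × 188 × 0.758 = 141920 W
P_out = η·P_in = 0.91 × 141920 = 129147 W
n_s = 120×60/8 = 900 rpm; n = 900×(1−0.0443) = 860 rpm
ω = 2π×860/60 = 90.06 rad/s
τ = P_out/ω = 129147/90.06 = 1430 N·m

1430 N·m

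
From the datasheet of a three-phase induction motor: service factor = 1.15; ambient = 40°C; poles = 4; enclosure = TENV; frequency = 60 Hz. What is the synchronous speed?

n_s = 120f/p = 120×60/4 = 1800 rpm

1800 rpm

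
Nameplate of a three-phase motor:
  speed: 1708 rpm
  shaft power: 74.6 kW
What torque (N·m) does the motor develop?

ω = 2π × 1708/60 = 178.9 rad/s
τ = P/ω = 74600/178.9 = 417 N·m

417 N·m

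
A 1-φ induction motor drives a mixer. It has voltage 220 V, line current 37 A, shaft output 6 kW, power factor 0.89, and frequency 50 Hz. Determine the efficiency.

P_out = 6 kW = 6000 W
P_in = V·I·cosφ = 220 × 37 × 0.89 = 7245 W
η = P_out / P_in = 6000 / 7245 = 0.828 = 82.8%

82.8 %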